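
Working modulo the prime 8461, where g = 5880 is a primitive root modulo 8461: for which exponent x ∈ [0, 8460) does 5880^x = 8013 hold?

Baby-step giant-step with m = ceil(sqrt(8460)) = 92.
Baby table (5880^j mod 8461 for j=0..91):
  0:1  1:5880  2:2754  3:7627  4:3460  5:4556  6:1754  7:8022
  8:7746  9:917  10:2303  11:4040  12:5173  13:8406  14:6579  15:828
  16:3565  17:4303  18:3250  19:5062  20:7223  21:5481  22:331  23:250
  24:6247  25:3159  26:3025  27:1978  28:5226  29:6989  30:243  31:7392
  32:803  33:402  34:3141  35:7178  36:3172  37:3316  38:3936  39:2845
  40:1203  41:244  42:4811  43:3557  44:8029  45:6601  46:3273  47:4926
  48:2877  49:3221  50:3762  51:3506  52:4284  53:1523  54:3502  55:6147
  56:7429  57:6838  58:768  59:6127  60:8283  61:2524  62:526  63:4615
  64:1773  65:1288  66:845  67:1993  68:355  69:5994  70:4655  71:65
  72:1455  73:1329  74:5017  75:4914  76:5  77:4017  78:5309  79:4291
  80:378  81:5858  82:309  83:6266  84:4886  85:4585  86:3054  87:3278
  88:482  89:8186  90:7512  91:4140
Giant step factor: 5880^(-92) ≡ 7777 (mod 8461).
Scan 8013·7777^i mod 8461 for i = 0, 1, …:
  i=0: 8013   i=1: 1836   i=2: 4865   i=3: 5974
  i=4: 447   i=5: 7309   i=6: 1095   i=7: 4049
  i=8: 5692   i=9: 7193     …   i=71: 863
  i=72: 1978
Match at i=72, j=27: x = 72·92 + 27 = 6651.

6651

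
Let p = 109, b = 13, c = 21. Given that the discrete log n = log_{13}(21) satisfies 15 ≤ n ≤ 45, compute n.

Compute 13^15 mod 109 = 23, then multiply by 13 repeatedly:
  13^15=23  13^16=81  13^17=72  13^18=64  13^19=69
  13^20=25  13^21=107  13^22=83  13^23=98  13^24=75
  13^25=103  13^26=31  13^27=76  13^28=7  13^29=91
  13^30=93  13^31=10  13^32=21
Found 21 at exponent 32.

32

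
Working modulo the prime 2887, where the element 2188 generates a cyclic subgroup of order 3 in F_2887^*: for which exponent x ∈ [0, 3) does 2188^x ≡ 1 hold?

0

Successive powers of 2188 modulo 2887:
  2188^0=1
So 2188^0 ≡ 1 (mod 2887), giving x = 0.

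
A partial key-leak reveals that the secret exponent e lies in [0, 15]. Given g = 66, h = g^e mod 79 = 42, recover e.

Compute 66^0 mod 79 = 1, then multiply by 66 repeatedly:
  66^0=1  66^1=66  66^2=11  66^3=15  66^4=42
Found 42 at exponent 4.

4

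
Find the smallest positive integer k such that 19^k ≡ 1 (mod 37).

36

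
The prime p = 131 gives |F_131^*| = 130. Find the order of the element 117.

65

The order of 117 must divide p − 1 = 130 = 2 · 5 · 13.
Divisors: 1, 2, 5, 10, 13, 26, 65, 130.
Check each in increasing order: 117^1 ≡ 117;  117^2 ≡ 65;  117^5 ≡ 62;  117^10 ≡ 45;  117^13 ≡ 53;  117^26 ≡ 58;  117^65 ≡ 1.
Smallest exponent giving 1 is 65.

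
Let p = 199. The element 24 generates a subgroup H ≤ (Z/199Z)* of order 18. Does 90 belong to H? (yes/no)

no

90 ∈ ⟨24⟩ iff 90^18 ≡ 1 (mod 199), since |⟨24⟩| = 18.
90^18 mod 199 = 62.
Since 62 ≠ 1, 90 does not lie in the subgroup.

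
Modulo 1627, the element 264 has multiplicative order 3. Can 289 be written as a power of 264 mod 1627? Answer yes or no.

⟨264⟩ has order 3; its elements mod 1627 are {1, 264, 1362}.
289 is not in this set.

no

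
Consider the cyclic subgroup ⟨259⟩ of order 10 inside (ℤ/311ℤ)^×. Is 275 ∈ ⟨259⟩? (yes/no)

⟨259⟩ has order 10; its elements mod 311 are {1, 6, 36, 52, 95, 216, 259, 275, 305, 310}.
275 is in this set.

yes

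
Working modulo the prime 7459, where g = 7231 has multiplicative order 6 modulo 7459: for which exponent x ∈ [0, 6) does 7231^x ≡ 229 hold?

5

Successive powers of 7231 modulo 7459:
  7231^0=1  7231^1=7231  7231^2=7230  7231^3=7458  7231^4=228  7231^5=229
So 7231^5 ≡ 229 (mod 7459), giving x = 5.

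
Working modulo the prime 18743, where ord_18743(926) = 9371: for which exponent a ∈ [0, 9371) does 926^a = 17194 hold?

686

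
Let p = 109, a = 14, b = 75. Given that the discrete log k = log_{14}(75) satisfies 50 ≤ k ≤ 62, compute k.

60

Compute 14^50 mod 109 = 84, then multiply by 14 repeatedly:
  14^50=84  14^51=86  14^52=5  14^53=70  14^54=108
  14^55=95  14^56=22  14^57=90  14^58=61  14^59=91
  14^60=75
Found 75 at exponent 60.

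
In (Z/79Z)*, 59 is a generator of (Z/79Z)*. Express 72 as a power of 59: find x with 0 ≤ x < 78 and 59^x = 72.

Baby-step giant-step with m = ceil(sqrt(78)) = 9.
Baby table (59^j mod 79 for j=0..8):
  0:1  1:59  2:5  3:58  4:25  5:53  6:46  7:28
  8:72
Giant step factor: 59^(-9) ≡ 57 (mod 79).
Scan 72·57^i mod 79 for i = 0, 1, …:
  i=0: 72
Match at i=0, j=8: x = 0·9 + 8 = 8.

8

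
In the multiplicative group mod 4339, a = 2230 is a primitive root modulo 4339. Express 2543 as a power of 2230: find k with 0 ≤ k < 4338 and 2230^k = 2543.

1002

Baby-step giant-step with m = ceil(sqrt(4338)) = 66.
Baby table (2230^j mod 4339 for j=0..65):
  0:1  1:2230  2:406  3:2868  4:4293  5:1556  6:3019  7:2581
  8:2116  9:2187  10:4313  11:2766  12:2461  13:3534  14:1196  15:2934
  16:3947  17:2318  18:1391  19:3884  20:676  21:1847  22:1099  23:3574
  24:3616  25:1818  26:1514  27:478  28:2885  29:3152  30:4119  31:4046
  32:1799  33:2534  34:1442  35:461  36:4026  37:589  38:3092  39:489
  40:1381  41:3279  42:955  43:3540  44:1559  45:1031  46:3799  47:2042
  48:2049  49:303  50:3145  51:1526  52:1204  53:3418  54:2856  55:3567
  56:1023  57:3315  58:3133  59:800  60:671  61:3714  62:3408  63:2251
  64:3846  65:2716
Giant step factor: 2230^(-66) ≡ 1254 (mod 4339).
Scan 2543·1254^i mod 4339 for i = 0, 1, …:
  i=0: 2543   i=1: 4096   i=2: 3347   i=3: 1325
  i=4: 4052   i=5: 239   i=6: 315   i=7: 161
  i=8: 2300   i=9: 3104     …   i=14: 476
  i=15: 2461
Match at i=15, j=12: k = 15·66 + 12 = 1002.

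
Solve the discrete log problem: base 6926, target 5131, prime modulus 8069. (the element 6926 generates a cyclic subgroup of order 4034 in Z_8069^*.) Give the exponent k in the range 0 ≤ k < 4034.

1596

Baby-step giant-step with m = ceil(sqrt(4034)) = 64.
Baby table (6926^j mod 8069 for j=0..63):
  0:1  1:6926  2:7340  3:2140  4:6956  5:5326  6:4477  7:6604
  8:4212  9:2877  10:3741  11:607  12:133  13:1292  14:7940  15:2205
  16:5282  17:6355  18:6404  19:6880  20:3435  21:3398  22:5344  23:41
  24:1551  25:2387  26:7050  27:2781  28:503  29:6039  30:4487  31:3243
  32:4991  33:70  34:680  35:5453  36:4558  37:2780  38:1646  39:6768
  40:2347  41:4356  42:7734  43:3662  44:2145  45:1241  46:1681  47:7108
  48:1039  49:6635  50:1055  51:4485  52:5529  53:6449  54:3859  55:2906
  56:2870  57:3673  58:5710  59:1291  60:1014  61:2934  62:3142  63:7468
Giant step factor: 6926^(-64) ≡ 7313 (mod 8069).
Scan 5131·7313^i mod 8069 for i = 0, 1, …:
  i=0: 5131   i=1: 2153   i=2: 2270   i=3: 2577
  i=4: 4486   i=5: 5633   i=6: 1884   i=7: 3909
  i=8: 6119   i=9: 5642     …   i=23: 3777
  i=24: 1014
Match at i=24, j=60: k = 24·64 + 60 = 1596.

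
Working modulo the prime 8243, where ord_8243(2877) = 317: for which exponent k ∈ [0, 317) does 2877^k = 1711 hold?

Baby-step giant-step with m = ceil(sqrt(317)) = 18.
Baby table (2877^j mod 8243 for j=0..17):
  0:1  1:2877  2:1157  3:6760  4:3283  5:6956  6:6651  7:2924
  8:4488  9:3438  10:7769  11:4640  12:3863  13:2287  14:1785  15:56
  16:4495  17:7091
Giant step factor: 2877^(-18) ≡ 3668 (mod 8243).
Scan 1711·3668^i mod 8243 for i = 0, 1, …:
  i=0: 1711   i=1: 3025   i=2: 622   i=3: 6428
  i=4: 2924
Match at i=4, j=7: k = 4·18 + 7 = 79.

79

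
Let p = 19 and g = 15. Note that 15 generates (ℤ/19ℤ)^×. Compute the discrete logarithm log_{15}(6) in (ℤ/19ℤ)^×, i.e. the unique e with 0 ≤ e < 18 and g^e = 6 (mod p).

16

Successive powers of 15 modulo 19:
  15^0=1  15^1=15  15^2=16  15^3=12  15^4=9  15^5=2
  15^6=11  15^7=13  15^8=5  15^9=18  15^10=4  15^11=3
  15^12=7  15^13=10  15^14=17  15^15=8  15^16=6
So 15^16 ≡ 6 (mod 19), giving e = 16.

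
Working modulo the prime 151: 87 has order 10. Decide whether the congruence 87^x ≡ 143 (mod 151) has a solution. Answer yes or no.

yes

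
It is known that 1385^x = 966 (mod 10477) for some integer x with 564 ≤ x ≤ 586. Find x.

Compute 1385^564 mod 10477 = 4389, then multiply by 1385 repeatedly:
  1385^564=4389  1385^565=2105  1385^566=2819  1385^567=6871  1385^568=3219
  1385^569=5590  1385^570=10124  1385^571=3514  1385^572=5562  1385^573=2775
  1385^574=8793  1385^575=4031  1385^576=9171  1385^577=3711  1385^578=6005
  1385^579=8664  1385^580=3475  1385^581=3932  1385^582=8257  1385^583=5538
  1385^584=966
Found 966 at exponent 584.

584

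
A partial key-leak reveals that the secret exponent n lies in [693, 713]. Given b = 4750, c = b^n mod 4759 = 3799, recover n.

Compute 4750^693 mod 4759 = 204, then multiply by 4750 repeatedly:
  4750^693=204  4750^694=2923  4750^695=2247  4750^696=3572  4750^697=1165
  4750^698=3792  4750^699=3944  4750^700=2576  4750^701=611  4750^702=4019
  4750^703=1901  4750^704=1927  4750^705=1693  4750^706=3799
Found 3799 at exponent 706.

706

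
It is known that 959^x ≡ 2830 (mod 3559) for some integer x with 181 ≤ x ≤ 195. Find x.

Compute 959^181 mod 3559 = 2151, then multiply by 959 repeatedly:
  959^181=2151  959^182=2148  959^183=2830
Found 2830 at exponent 183.

183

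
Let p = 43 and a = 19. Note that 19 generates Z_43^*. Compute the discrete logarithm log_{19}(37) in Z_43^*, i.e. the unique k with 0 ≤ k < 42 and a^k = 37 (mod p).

7

Successive powers of 19 modulo 43:
  19^0=1  19^1=19  19^2=17  19^3=22  19^4=31  19^5=30
  19^6=11  19^7=37
So 19^7 ≡ 37 (mod 43), giving k = 7.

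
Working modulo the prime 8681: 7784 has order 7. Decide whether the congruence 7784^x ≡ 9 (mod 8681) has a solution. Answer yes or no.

no

⟨7784⟩ has order 7; its elements mod 8681 are {1, 3184, 4067, 5957, 6602, 7129, 7784}.
9 is not in this set.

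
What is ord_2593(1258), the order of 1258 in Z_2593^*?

1296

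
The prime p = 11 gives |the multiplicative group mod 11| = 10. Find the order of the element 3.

The order of 3 must divide p − 1 = 10 = 2 · 5.
Divisors: 1, 2, 5, 10.
Check each in increasing order: 3^1 ≡ 3;  3^2 ≡ 9;  3^5 ≡ 1.
Smallest exponent giving 1 is 5.

5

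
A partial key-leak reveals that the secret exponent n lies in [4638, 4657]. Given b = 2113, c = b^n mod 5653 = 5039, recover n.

Compute 2113^4638 mod 5653 = 2392, then multiply by 2113 repeatedly:
  2113^4638=2392  2113^4639=514  2113^4640=706  2113^4641=5039
Found 5039 at exponent 4641.

4641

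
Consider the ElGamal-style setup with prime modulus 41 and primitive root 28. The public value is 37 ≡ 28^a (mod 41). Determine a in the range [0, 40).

Successive powers of 28 modulo 41:
  28^0=1  28^1=28  28^2=5  28^3=17  28^4=25  28^5=3
  28^6=2  28^7=15  28^8=10  28^9=34  28^10=9  28^11=6
  28^12=4  28^13=30  28^14=20  28^15=27  28^16=18  28^17=12
  28^18=8  28^19=19  28^20=40  28^21=13  28^22=36  28^23=24
  28^24=16  28^25=38  28^26=39  28^27=26  28^28=31  28^29=7
  28^30=32  28^31=35  28^32=37
So 28^32 ≡ 37 (mod 41), giving a = 32.

32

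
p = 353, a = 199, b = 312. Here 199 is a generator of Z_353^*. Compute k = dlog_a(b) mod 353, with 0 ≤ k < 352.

Baby-step giant-step with m = ceil(sqrt(352)) = 19.
Baby table (199^j mod 353 for j=0..18):
  0:1  1:199  2:65  3:227  4:342  5:282  6:344  7:327
  8:121  9:75  10:99  11:286  12:81  13:234  14:323  15:31
  16:168  17:250  18:330
Giant step factor: 199^(-19) ≡ 206 (mod 353).
Scan 312·206^i mod 353 for i = 0, 1, …:
  i=0: 312   i=1: 26   i=2: 61   i=3: 211
  i=4: 47   i=5: 151   i=6: 42   i=7: 180
  i=8: 15   i=9: 266   i=10: 81
Match at i=10, j=12: k = 10·19 + 12 = 202.

202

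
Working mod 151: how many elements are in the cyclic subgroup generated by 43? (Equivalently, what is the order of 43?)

75

The order of 43 must divide p − 1 = 150 = 2 · 3 · 5^2.
Divisors: 1, 2, 3, 5, 6, 10, 15, 25, 30, 50, 75, 150.
Check each in increasing order: 43^1 ≡ 43;  43^2 ≡ 37;  43^3 ≡ 81;  43^5 ≡ 128;  43^6 ≡ 68;  43^10 ≡ 76;  43^15 ≡ 64;  43^25 ≡ 32;  43^30 ≡ 19;  43^50 ≡ 118;  43^75 ≡ 1.
Smallest exponent giving 1 is 75.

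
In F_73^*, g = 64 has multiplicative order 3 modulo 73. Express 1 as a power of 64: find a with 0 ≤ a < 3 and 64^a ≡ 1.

0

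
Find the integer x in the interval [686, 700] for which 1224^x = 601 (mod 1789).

693

Compute 1224^686 mod 1789 = 310, then multiply by 1224 repeatedly:
  1224^686=310  1224^687=172  1224^688=1215  1224^689=501  1224^690=1386
  1224^691=492  1224^692=1104  1224^693=601
Found 601 at exponent 693.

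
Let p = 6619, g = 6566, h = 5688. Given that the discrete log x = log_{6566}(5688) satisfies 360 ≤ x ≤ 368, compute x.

364

Compute 6566^360 mod 6619 = 4338, then multiply by 6566 repeatedly:
  6566^360=4338  6566^361=1751  6566^362=6482  6566^363=642  6566^364=5688
Found 5688 at exponent 364.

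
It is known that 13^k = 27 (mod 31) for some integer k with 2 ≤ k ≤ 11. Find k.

3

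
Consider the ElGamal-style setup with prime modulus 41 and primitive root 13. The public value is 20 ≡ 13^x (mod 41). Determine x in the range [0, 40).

Successive powers of 13 modulo 41:
  13^0=1  13^1=13  13^2=5  13^3=24  13^4=25  13^5=38
  13^6=2  13^7=26  13^8=10  13^9=7  13^10=9  13^11=35
  13^12=4  13^13=11  13^14=20
So 13^14 ≡ 20 (mod 41), giving x = 14.

14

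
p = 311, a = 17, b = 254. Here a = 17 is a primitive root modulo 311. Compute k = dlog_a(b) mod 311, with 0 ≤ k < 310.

Baby-step giant-step with m = ceil(sqrt(310)) = 18.
Baby table (17^j mod 311 for j=0..17):
  0:1  1:17  2:289  3:248  4:173  5:142  6:237  7:297
  8:73  9:308  10:260  11:66  12:189  13:103  14:196  15:222
  16:42  17:92
Giant step factor: 17^(-18) ≡ 242 (mod 311).
Scan 254·242^i mod 311 for i = 0, 1, …:
  i=0: 254   i=1: 201   i=2: 126   i=3: 14
  i=4: 278   i=5: 100   i=6: 253   i=7: 270
  i=8: 30   i=9: 107   i=10: 81   i=11: 9
  i=12: 1
Match at i=12, j=0: k = 12·18 + 0 = 216.

216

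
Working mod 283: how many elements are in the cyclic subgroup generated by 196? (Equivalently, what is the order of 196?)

141

The order of 196 must divide p − 1 = 282 = 2 · 3 · 47.
Divisors: 1, 2, 3, 6, 47, 94, 141, 282.
Check each in increasing order: 196^1 ≡ 196;  196^2 ≡ 211;  196^3 ≡ 38;  196^6 ≡ 29;  196^47 ≡ 44;  196^94 ≡ 238;  196^141 ≡ 1.
Smallest exponent giving 1 is 141.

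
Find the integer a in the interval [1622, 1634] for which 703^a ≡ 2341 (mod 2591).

1629

Compute 703^1622 mod 2591 = 268, then multiply by 703 repeatedly:
  703^1622=268  703^1623=1852  703^1624=1274  703^1625=1727  703^1626=1493
  703^1627=224  703^1628=2012  703^1629=2341
Found 2341 at exponent 1629.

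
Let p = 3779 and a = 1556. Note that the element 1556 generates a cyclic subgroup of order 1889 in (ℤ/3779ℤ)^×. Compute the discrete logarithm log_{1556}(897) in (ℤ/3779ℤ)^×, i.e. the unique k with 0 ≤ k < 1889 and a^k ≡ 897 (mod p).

1450

Baby-step giant-step with m = ceil(sqrt(1889)) = 44.
Baby table (1556^j mod 3779 for j=0..43):
  0:1  1:1556  2:2576  3:2516  4:3631  5:231  6:431  7:1753
  8:3009  9:3602  10:455  11:1307  12:590  13:3522  14:682  15:3072
  16:3376  17:246  18:1097  19:2603  20:2959  21:1382  22:141  23:214
  24:432  25:3309  26:1806  27:2339  28:307  29:1538  30:1021  31:1496
  32:3691  33:2895  34:52  35:1553  36:1687  37:2346  38:3641  39:675
  40:3517  41:460  42:1529  43:2133
Giant step factor: 1556^(-44) ≡ 2840 (mod 3779).
Scan 897·2840^i mod 3779 for i = 0, 1, …:
  i=0: 897   i=1: 434   i=2: 606   i=3: 1595
  i=4: 2558   i=5: 1482   i=6: 2853   i=7: 344
  i=8: 1978   i=9: 1926     …   i=31: 3552
  i=32: 1529
Match at i=32, j=42: k = 32·44 + 42 = 1450.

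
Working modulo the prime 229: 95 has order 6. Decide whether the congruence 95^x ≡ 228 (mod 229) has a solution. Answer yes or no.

yes

⟨95⟩ has order 6; its elements mod 229 are {1, 94, 95, 134, 135, 228}.
228 is in this set.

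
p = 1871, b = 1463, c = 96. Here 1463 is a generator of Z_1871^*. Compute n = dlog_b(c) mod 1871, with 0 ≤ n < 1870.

Baby-step giant-step with m = ceil(sqrt(1870)) = 44.
Baby table (1463^j mod 1871 for j=0..43):
  0:1  1:1463  2:1816  3:1859  4:1154  5:660  6:144  7:1120
  8:1435  9:143  10:1528  11:1490  12:155  13:374  14:830  15:11
  16:1125  17:1266  18:1739  19:1468  20:1647  21:1584  22:1094  23:817
  24:1573  25:1840  26:1422  27:1705  28:372  29:1646  30:121  31:1149
  32:829  33:419  34:1180  35:1278  36:585  37:808  38:1503  39:464
  40:1530  41:674  42:45  43:350
Giant step factor: 1463^(-44) ≡ 666 (mod 1871).
Scan 96·666^i mod 1871 for i = 0, 1, …:
  i=0: 96   i=1: 322   i=2: 1158   i=3: 376
  i=4: 1573
Match at i=4, j=24: n = 4·44 + 24 = 200.

200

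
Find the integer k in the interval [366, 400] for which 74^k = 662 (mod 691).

371

Compute 74^366 mod 691 = 355, then multiply by 74 repeatedly:
  74^366=355  74^367=12  74^368=197  74^369=67  74^370=121
  74^371=662
Found 662 at exponent 371.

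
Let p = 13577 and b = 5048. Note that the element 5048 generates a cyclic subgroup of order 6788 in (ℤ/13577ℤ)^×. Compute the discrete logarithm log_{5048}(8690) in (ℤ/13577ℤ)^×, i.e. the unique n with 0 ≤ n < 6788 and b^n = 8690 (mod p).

Baby-step giant-step with m = ceil(sqrt(6788)) = 83.
Baby table (5048^j mod 13577 for j=0..82):
  0:1  1:5048  2:11852  3:8634  4:2262  5:319  6:8226  7:6382
  8:11692  9:1997  10:6722  11:3733  12:12885  13:9650  14:12501  15:12729
  16:9628  17:10061  18:9948  19:9758  20:1028  21:2930  22:5287  23:9971
  24:3669  25:2084  26:11434  27:3005  28:3731  29:2789  30:13100  31:8810
  32:8205  33:8990  34:7186  35:10761  36:13528  37:10611  38:3063  39:11398
  40:11355  41:11523  42:4236  43:13130  44:10903  45:10763  46:10047  47:7161
  48:6754  49:2345  50:11993  51:821  52:3423  53:9360  54:1320  55:10630
  56:3936  57:5777  58:12477  59:193  60:10297  61:6500  62:9968  63:2102
  64:7259  65:12686  66:9796  67:2774  68:5265  69:7531  70:888  71:2214
  72:2401  73:9564  74:12837  75:11732  76:262  77:5607  78:9668  79:8326
  80:8833  81:2116  82:10046
Giant step factor: 5048^(-83) ≡ 9741 (mod 13577).
Scan 8690·9741^i mod 13577 for i = 0, 1, …:
  i=0: 8690   i=1: 10272   i=2: 10639   i=3: 1258
  i=4: 7724   i=5: 9327   i=6: 10600   i=7: 1515
  i=8: 12993   i=9: 19     …   i=34: 2978
  i=35: 8226
Match at i=35, j=6: n = 35·83 + 6 = 2911.

2911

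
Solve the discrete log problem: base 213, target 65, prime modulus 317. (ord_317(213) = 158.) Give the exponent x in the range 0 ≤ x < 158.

40

Baby-step giant-step with m = ceil(sqrt(158)) = 13.
Baby table (213^j mod 317 for j=0..12):
  0:1  1:213  2:38  3:169  4:176  5:82  6:31  7:263
  8:227  9:167  10:67  11:6  12:10
Giant step factor: 213^(-13) ≡ 260 (mod 317).
Scan 65·260^i mod 317 for i = 0, 1, …:
  i=0: 65   i=1: 99   i=2: 63   i=3: 213
Match at i=3, j=1: x = 3·13 + 1 = 40.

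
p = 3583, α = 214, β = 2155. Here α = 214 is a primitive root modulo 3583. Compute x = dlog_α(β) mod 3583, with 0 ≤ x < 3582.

2476

Baby-step giant-step with m = ceil(sqrt(3582)) = 60.
Baby table (214^j mod 3583 for j=0..59):
  0:1  1:214  2:2800  3:839  4:396  5:2335  6:1653  7:2608
  8:2747  9:246  10:2482  11:864  12:2163  13:675  14:1130  15:1759
  16:211  17:2158  18:3188  19:1462  20:1147  21:1814  22:1232  23:2089
  24:2754  25:1744  26:584  27:3154  28:1352  29:2688  30:1952  31:2100
  32:1525  33:297  34:2647  35:344  36:1956  37:2956  38:1976  39:70
  40:648  41:2518  42:1402  43:2639  44:2215  45:1054  46:3410  47:2391
  48:2888  49:1756  50:3152  51:924  52:671  53:274  54:1308  55:438
  56:574  57:1014  58:2016  59:1464
Giant step factor: 214^(-60) ≡ 2168 (mod 3583).
Scan 2155·2168^i mod 3583 for i = 0, 1, …:
  i=0: 2155   i=1: 3391   i=2: 2955   i=3: 36
  i=4: 2805   i=5: 889   i=6: 3281   i=7: 953
  i=8: 2296   i=9: 941     …   i=40: 2689
  i=41: 211
Match at i=41, j=16: x = 41·60 + 16 = 2476.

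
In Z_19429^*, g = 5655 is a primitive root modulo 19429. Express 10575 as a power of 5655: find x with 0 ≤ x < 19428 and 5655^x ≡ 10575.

Baby-step giant-step with m = ceil(sqrt(19428)) = 140.
Baby table (5655^j mod 19429 for j=0..139):
  0:1  1:5655  2:18320  3:4172  4:5854  5:16783  6:16629  7:635
  8:15989  9:14658  10:6876  11:6351  12:10113  13:9468  14:14645  15:11077
  16:1339  17:14164  18:11082  19:10185  20:8619  21:12513  22:597  23:14818
  24:17942  25:3772  26:17047  27:13516  28:18723  29:9944  30:5794  31:7776
  32:5453  33:2892  34:14471  35:17986  36:15  37:7109  38:2794  39:4293
  40:10094  41:18597  42:16287  43:9525  44:6687  45:6151  46:5995  47:17549
  48:15692  49:6017  50:5956  51:10723  52:656  53:18170  54:10798  55:16772
  56:12711  57:12834  58:8955  59:8551  60:16553  61:17722  62:3128  63:8450
  64:8839  65:13157  66:9194  67:66  68:4079  69:4522  70:3346  71:17213
  72:225  73:9490  74:3052  75:6108  76:15407  77:6949  78:11157  79:6872
  80:3160  81:14549  82:12209  83:10658  84:2232  85:12539  86:11624  87:5413
  88:9840  89:544  90:6538  91:18432  92:15804  93:17649  94:17751  95:11691
  96:15147  97:13253  98:8062  99:10176  100:16011  101:3065  102:1907  103:990
  104:2898  105:9543  106:11332  107:5618  108:3375  109:6347  110:6922  111:13904
  112:17386  113:7090  114:11923  115:5935  116:8542  117:4516  118:8274  119:4438
  120:14051  121:13224  122:18928  123:3479  124:11597  125:8160  126:925  127:4474
  128:3912  129:12158  130:13688  131:504  132:13486  133:4505  134:4356  135:16637
  136:7017  137:7117  138:9176  139:14850
Giant step factor: 5655^(-140) ≡ 10477 (mod 19429).
Scan 10575·10477^i mod 19429 for i = 0, 1, …:
  i=0: 10575   i=1: 10117   i=2: 10614   i=3: 10711
  i=4: 16672   i=5: 5834   i=6: 18613   i=7: 18957
  i=8: 9251   i=9: 10875     …   i=25: 16043
  i=26: 2232
Match at i=26, j=84: x = 26·140 + 84 = 3724.

3724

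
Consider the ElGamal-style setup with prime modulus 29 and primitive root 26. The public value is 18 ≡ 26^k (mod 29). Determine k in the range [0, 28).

Successive powers of 26 modulo 29:
  26^0=1  26^1=26  26^2=9  26^3=2  26^4=23  26^5=18
So 26^5 ≡ 18 (mod 29), giving k = 5.

5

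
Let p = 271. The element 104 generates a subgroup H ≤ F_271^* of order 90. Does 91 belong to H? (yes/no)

91 ∈ ⟨104⟩ iff 91^90 ≡ 1 (mod 271), since |⟨104⟩| = 90.
91^90 mod 271 = 242.
Since 242 ≠ 1, 91 does not lie in the subgroup.

no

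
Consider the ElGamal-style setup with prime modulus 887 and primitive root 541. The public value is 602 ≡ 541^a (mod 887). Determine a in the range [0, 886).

Baby-step giant-step with m = ceil(sqrt(886)) = 30.
Baby table (541^j mod 887 for j=0..29):
  0:1  1:541  2:858  3:277  4:841  5:837  6:447  7:563
  8:342  9:526  10:726  11:712  12:234  13:640  14:310  15:67
  16:767  17:718  18:819  19:466  20:198  21:678  22:467  23:739
  24:649  25:744  26:693  27:599  28:304  29:369
Giant step factor: 541^(-30) ≡ 115 (mod 887).
Scan 602·115^i mod 887 for i = 0, 1, …:
  i=0: 602   i=1: 44   i=2: 625   i=3: 28
  i=4: 559   i=5: 421   i=6: 517   i=7: 26
  i=8: 329   i=9: 581     …   i=19: 218
  i=20: 234
Match at i=20, j=12: a = 20·30 + 12 = 612.

612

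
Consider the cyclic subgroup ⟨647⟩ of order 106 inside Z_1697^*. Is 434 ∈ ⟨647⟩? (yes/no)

yes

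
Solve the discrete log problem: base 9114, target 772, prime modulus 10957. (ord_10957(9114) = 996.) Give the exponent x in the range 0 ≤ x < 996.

Baby-step giant-step with m = ceil(sqrt(996)) = 32.
Baby table (9114^j mod 10957 for j=0..31):
  0:1  1:9114  2:10936  3:5832  4:441  5:9012  6:1696  7:7974
  8:8212  9:7858  10:2860  11:10294  12:5682  13:2966  14:1205  15:3456
  16:7566  17:4123  18:5469  19:1073  20:5678  21:10338  22:1289  23:2042
  24:5802  25:946  26:9642  27:2048  28:5701  29:820  30:806  31:4694
Giant step factor: 9114^(-32) ≡ 9505 (mod 10957).
Scan 772·9505^i mod 10957 for i = 0, 1, …:
  i=0: 772   i=1: 7627   i=2: 3123   i=3: 1602
  i=4: 7737   i=5: 7758   i=6: 10137   i=7: 7284
  i=8: 8094   i=9: 4373     …   i=21: 3167
  i=22: 3456
Match at i=22, j=15: x = 22·32 + 15 = 719.

719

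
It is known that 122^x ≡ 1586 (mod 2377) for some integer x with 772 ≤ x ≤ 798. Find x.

Compute 122^772 mod 2377 = 9, then multiply by 122 repeatedly:
  122^772=9  122^773=1098  122^774=844  122^775=757  122^776=2028
  122^777=208  122^778=1606  122^779=1018  122^780=592  122^781=914
  122^782=2166  122^783=405  122^784=1870  122^785=2325  122^786=787
  122^787=934  122^788=2229  122^789=960  122^790=647  122^791=493
  122^792=721  122^793=13  122^794=1586
Found 1586 at exponent 794.

794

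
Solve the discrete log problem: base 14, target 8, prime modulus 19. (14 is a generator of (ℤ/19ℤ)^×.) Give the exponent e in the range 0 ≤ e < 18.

Successive powers of 14 modulo 19:
  14^0=1  14^1=14  14^2=6  14^3=8
So 14^3 ≡ 8 (mod 19), giving e = 3.

3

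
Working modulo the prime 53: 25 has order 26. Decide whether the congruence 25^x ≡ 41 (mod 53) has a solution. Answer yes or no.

no

41 ∈ ⟨25⟩ iff 41^26 ≡ 1 (mod 53), since |⟨25⟩| = 26.
41^26 mod 53 = 52.
Since 52 ≠ 1, 41 does not lie in the subgroup.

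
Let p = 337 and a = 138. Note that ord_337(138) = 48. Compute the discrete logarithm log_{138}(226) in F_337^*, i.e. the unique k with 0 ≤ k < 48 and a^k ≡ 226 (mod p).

Baby-step giant-step with m = ceil(sqrt(48)) = 7.
Baby table (138^j mod 337 for j=0..6):
  0:1  1:138  2:172  3:146  4:265  5:174  6:85
Giant step factor: 138^(-7) ≡ 197 (mod 337).
Scan 226·197^i mod 337 for i = 0, 1, …:
  i=0: 226   i=1: 38   i=2: 72   i=3: 30
  i=4: 181   i=5: 272   i=6: 1
Match at i=6, j=0: k = 6·7 + 0 = 42.

42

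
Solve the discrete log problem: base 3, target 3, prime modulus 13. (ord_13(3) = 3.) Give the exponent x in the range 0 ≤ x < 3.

1

Successive powers of 3 modulo 13:
  3^0=1  3^1=3
So 3^1 ≡ 3 (mod 13), giving x = 1.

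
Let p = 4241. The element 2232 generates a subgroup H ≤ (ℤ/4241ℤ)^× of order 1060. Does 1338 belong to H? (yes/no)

no

1338 ∈ ⟨2232⟩ iff 1338^1060 ≡ 1 (mod 4241), since |⟨2232⟩| = 1060.
1338^1060 mod 4241 = 1044.
Since 1044 ≠ 1, 1338 does not lie in the subgroup.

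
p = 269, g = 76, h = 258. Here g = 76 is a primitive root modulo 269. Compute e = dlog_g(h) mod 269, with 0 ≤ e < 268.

Successive powers of 76 modulo 269:
  76^0=1  76^1=76  76^2=127  76^3=237  76^4=258
So 76^4 ≡ 258 (mod 269), giving e = 4.

4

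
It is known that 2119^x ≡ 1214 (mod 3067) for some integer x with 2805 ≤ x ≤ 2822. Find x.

Compute 2119^2805 mod 3067 = 2788, then multiply by 2119 repeatedly:
  2119^2805=2788  2119^2806=730  2119^2807=1102  2119^2808=1151  2119^2809=704
  2119^2810=1214
Found 1214 at exponent 2810.

2810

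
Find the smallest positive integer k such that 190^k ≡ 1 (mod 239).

The order of 190 must divide p − 1 = 238 = 2 · 7 · 17.
Divisors: 1, 2, 7, 14, 17, 34, 119, 238.
Check each in increasing order: 190^1 ≡ 190;  190^2 ≡ 11;  190^7 ≡ 28;  190^14 ≡ 67;  190^17 ≡ 215;  190^34 ≡ 98;  190^119 ≡ 238;  190^238 ≡ 1.
Smallest exponent giving 1 is 238.

238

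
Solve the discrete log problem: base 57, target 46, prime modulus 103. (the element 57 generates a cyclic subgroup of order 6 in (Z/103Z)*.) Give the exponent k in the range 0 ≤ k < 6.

4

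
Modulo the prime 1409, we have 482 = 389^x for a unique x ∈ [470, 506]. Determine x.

479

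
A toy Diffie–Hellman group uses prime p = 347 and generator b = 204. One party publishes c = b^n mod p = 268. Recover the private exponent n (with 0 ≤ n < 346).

148

Baby-step giant-step with m = ceil(sqrt(346)) = 19.
Baby table (204^j mod 347 for j=0..18):
  0:1  1:204  2:323  3:309  4:229  5:218  6:56  7:320
  8:44  9:301  10:332  11:63  12:13  13:223  14:35  15:200
  16:201  17:58  18:34
Giant step factor: 204^(-19) ≡ 260 (mod 347).
Scan 268·260^i mod 347 for i = 0, 1, …:
  i=0: 268   i=1: 280   i=2: 277   i=3: 191
  i=4: 39   i=5: 77   i=6: 241   i=7: 200
Match at i=7, j=15: n = 7·19 + 15 = 148.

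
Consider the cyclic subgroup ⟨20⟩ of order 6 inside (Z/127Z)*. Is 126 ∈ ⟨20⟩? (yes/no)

yes

⟨20⟩ has order 6; its elements mod 127 are {1, 19, 20, 107, 108, 126}.
126 is in this set.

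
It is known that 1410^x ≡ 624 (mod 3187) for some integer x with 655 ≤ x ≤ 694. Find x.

666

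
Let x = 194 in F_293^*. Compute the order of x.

292

The order of 194 must divide p − 1 = 292 = 2^2 · 73.
Divisors: 1, 2, 4, 73, 146, 292.
Check each in increasing order: 194^1 ≡ 194;  194^2 ≡ 132;  194^4 ≡ 137;  194^73 ≡ 155;  194^146 ≡ 292;  194^292 ≡ 1.
Smallest exponent giving 1 is 292.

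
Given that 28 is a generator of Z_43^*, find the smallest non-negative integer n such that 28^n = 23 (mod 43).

20

Successive powers of 28 modulo 43:
  28^0=1  28^1=28  28^2=10  28^3=22  28^4=14  28^5=5
  28^6=11  28^7=7  28^8=24  28^9=27  28^10=25  28^11=12
  28^12=35  28^13=34  28^14=6  28^15=39  28^16=17  28^17=3
  28^18=41  28^19=30  28^20=23
So 28^20 ≡ 23 (mod 43), giving n = 20.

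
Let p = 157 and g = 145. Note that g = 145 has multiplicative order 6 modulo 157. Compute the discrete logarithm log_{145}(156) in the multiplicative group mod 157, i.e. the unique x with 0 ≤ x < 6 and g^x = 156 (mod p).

Successive powers of 145 modulo 157:
  145^0=1  145^1=145  145^2=144  145^3=156
So 145^3 ≡ 156 (mod 157), giving x = 3.

3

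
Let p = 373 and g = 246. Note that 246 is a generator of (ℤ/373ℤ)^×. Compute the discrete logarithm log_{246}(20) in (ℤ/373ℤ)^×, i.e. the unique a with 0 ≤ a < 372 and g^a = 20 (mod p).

Baby-step giant-step with m = ceil(sqrt(372)) = 20.
Baby table (246^j mod 373 for j=0..19):
  0:1  1:246  2:90  3:133  4:267  5:34  6:158  7:76
  8:46  9:126  10:37  11:150  12:346  13:72  14:181  15:139
  16:251  17:201  18:210  19:186
Giant step factor: 246^(-20) ≡ 94 (mod 373).
Scan 20·94^i mod 373 for i = 0, 1, …:
  i=0: 20   i=1: 15   i=2: 291   i=3: 125
  i=4: 187   i=5: 47   i=6: 315   i=7: 143
  i=8: 14   i=9: 197     …   i=13: 294
  i=14: 34
Match at i=14, j=5: a = 14·20 + 5 = 285.

285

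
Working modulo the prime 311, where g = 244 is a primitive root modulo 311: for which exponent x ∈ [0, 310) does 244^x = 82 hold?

Baby-step giant-step with m = ceil(sqrt(310)) = 18.
Baby table (244^j mod 311 for j=0..17):
  0:1  1:244  2:135  3:285  4:187  5:222  6:54  7:114
  8:137  9:151  10:146  11:170  12:117  13:247  14:245  15:68
  16:109  17:161
Giant step factor: 244^(-18) ≡ 73 (mod 311).
Scan 82·73^i mod 311 for i = 0, 1, …:
  i=0: 82   i=1: 77   i=2: 23   i=3: 124
  i=4: 33   i=5: 232   i=6: 142   i=7: 103
  i=8: 55   i=9: 283   i=10: 133   i=11: 68
Match at i=11, j=15: x = 11·18 + 15 = 213.

213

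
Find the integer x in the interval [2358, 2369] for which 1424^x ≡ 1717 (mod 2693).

2362

Compute 1424^2358 mod 2693 = 2406, then multiply by 1424 repeatedly:
  1424^2358=2406  1424^2359=648  1424^2360=1746  1424^2361=665  1424^2362=1717
Found 1717 at exponent 2362.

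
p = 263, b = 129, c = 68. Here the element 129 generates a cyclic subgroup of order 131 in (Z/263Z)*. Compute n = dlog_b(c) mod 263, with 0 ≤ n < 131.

50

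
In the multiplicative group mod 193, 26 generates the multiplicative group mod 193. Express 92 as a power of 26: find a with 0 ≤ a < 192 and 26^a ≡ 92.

122

Baby-step giant-step with m = ceil(sqrt(192)) = 14.
Baby table (26^j mod 193 for j=0..13):
  0:1  1:26  2:97  3:13  4:145  5:103  6:169  7:148
  8:181  9:74  10:187  11:37  12:190  13:115
Giant step factor: 26^(-14) ≡ 128 (mod 193).
Scan 92·128^i mod 193 for i = 0, 1, …:
  i=0: 92   i=1: 3   i=2: 191   i=3: 130
  i=4: 42   i=5: 165   i=6: 83   i=7: 9
  i=8: 187
Match at i=8, j=10: a = 8·14 + 10 = 122.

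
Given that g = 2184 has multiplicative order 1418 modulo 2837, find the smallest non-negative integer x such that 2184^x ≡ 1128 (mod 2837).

1304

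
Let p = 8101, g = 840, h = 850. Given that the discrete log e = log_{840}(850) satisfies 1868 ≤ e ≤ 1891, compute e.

Compute 840^1868 mod 8101 = 2120, then multiply by 840 repeatedly:
  840^1868=2120  840^1869=6681  840^1870=6148  840^1871=3983  840^1872=7
  840^1873=5880  840^1874=5691  840^1875=850
Found 850 at exponent 1875.

1875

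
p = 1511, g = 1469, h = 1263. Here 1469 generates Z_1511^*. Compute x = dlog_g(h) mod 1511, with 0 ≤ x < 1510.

Baby-step giant-step with m = ceil(sqrt(1510)) = 39.
Baby table (1469^j mod 1511 for j=0..38):
  0:1  1:1469  2:253  3:1462  4:547  5:1202  6:890  7:395
  8:31  9:209  10:288  11:1503  12:336  13:998  14:392  15:157
  16:961  17:435  18:1373  19:1263  20:1350  21:718  22:64  23:334
  24:1082  25:1397  26:255  27:1378  28:1053  29:1104  30:473  31:1288
  32:300  33:999  34:350  35:410  36:912  37:982  38:1064
Giant step factor: 1469^(-39) ≡ 426 (mod 1511).
Scan 1263·426^i mod 1511 for i = 0, 1, …:
  i=0: 1263
Match at i=0, j=19: x = 0·39 + 19 = 19.

19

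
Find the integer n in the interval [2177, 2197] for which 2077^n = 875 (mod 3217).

2181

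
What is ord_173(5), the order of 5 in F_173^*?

172

The order of 5 must divide p − 1 = 172 = 2^2 · 43.
Divisors: 1, 2, 4, 43, 86, 172.
Check each in increasing order: 5^1 ≡ 5;  5^2 ≡ 25;  5^4 ≡ 106;  5^43 ≡ 93;  5^86 ≡ 172;  5^172 ≡ 1.
Smallest exponent giving 1 is 172.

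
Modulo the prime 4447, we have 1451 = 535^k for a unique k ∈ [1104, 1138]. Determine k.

Compute 535^1104 mod 4447 = 3164, then multiply by 535 repeatedly:
  535^1104=3164  535^1105=2880  535^1106=2138  535^1107=951  535^1108=1827
  535^1109=3552  535^1110=1451
Found 1451 at exponent 1110.

1110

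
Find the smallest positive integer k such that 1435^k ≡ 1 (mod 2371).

474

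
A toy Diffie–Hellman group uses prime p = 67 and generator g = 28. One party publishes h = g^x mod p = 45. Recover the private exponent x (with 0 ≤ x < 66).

9

Baby-step giant-step with m = ceil(sqrt(66)) = 9.
Baby table (28^j mod 67 for j=0..8):
  0:1  1:28  2:47  3:43  4:65  5:11  6:40  7:48
  8:4
Giant step factor: 28^(-9) ≡ 3 (mod 67).
Scan 45·3^i mod 67 for i = 0, 1, …:
  i=0: 45   i=1: 1
Match at i=1, j=0: x = 1·9 + 0 = 9.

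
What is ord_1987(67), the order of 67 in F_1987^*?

The order of 67 must divide p − 1 = 1986 = 2 · 3 · 331.
Divisors: 1, 2, 3, 6, 331, 662, 993, 1986.
Check each in increasing order: 67^1 ≡ 67;  67^2 ≡ 515;  67^3 ≡ 726;  67^6 ≡ 521;  67^331 ≡ 1339;  67^662 ≡ 647;  67^993 ≡ 1.
Smallest exponent giving 1 is 993.

993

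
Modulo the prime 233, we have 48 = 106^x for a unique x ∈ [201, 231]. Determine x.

Compute 106^201 mod 233 = 54, then multiply by 106 repeatedly:
  106^201=54  106^202=132  106^203=12  106^204=107  106^205=158
  106^206=205  106^207=61  106^208=175  106^209=143  106^210=13
  106^211=213  106^212=210  106^213=125  106^214=202  106^215=209
  106^216=19  106^217=150  106^218=56  106^219=111  106^220=116
  106^221=180  106^222=207  106^223=40  106^224=46  106^225=216
  106^226=62  106^227=48
Found 48 at exponent 227.

227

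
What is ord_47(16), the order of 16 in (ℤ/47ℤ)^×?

23

The order of 16 must divide p − 1 = 46 = 2 · 23.
Divisors: 1, 2, 23, 46.
Check each in increasing order: 16^1 ≡ 16;  16^2 ≡ 21;  16^23 ≡ 1.
Smallest exponent giving 1 is 23.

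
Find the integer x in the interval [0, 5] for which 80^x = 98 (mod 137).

2

Compute 80^0 mod 137 = 1, then multiply by 80 repeatedly:
  80^0=1  80^1=80  80^2=98
Found 98 at exponent 2.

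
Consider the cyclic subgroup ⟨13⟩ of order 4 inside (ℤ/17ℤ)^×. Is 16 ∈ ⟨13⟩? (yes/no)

yes

⟨13⟩ has order 4; its elements mod 17 are {1, 4, 13, 16}.
16 is in this set.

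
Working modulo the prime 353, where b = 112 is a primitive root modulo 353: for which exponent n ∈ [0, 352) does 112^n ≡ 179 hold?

Baby-step giant-step with m = ceil(sqrt(352)) = 19.
Baby table (112^j mod 353 for j=0..18):
  0:1  1:112  2:189  3:341  4:68  5:203  6:144  7:243
  8:35  9:37  10:261  11:286  12:262  13:45  14:98  15:33
  16:166  17:236  18:310
Giant step factor: 112^(-19) ≡ 339 (mod 353).
Scan 179·339^i mod 353 for i = 0, 1, …:
  i=0: 179   i=1: 318   i=2: 137   i=3: 200
  i=4: 24   i=5: 17   i=6: 115   i=7: 155
  i=8: 301   i=9: 22   i=10: 45
Match at i=10, j=13: n = 10·19 + 13 = 203.

203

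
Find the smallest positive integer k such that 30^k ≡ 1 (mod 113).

7

The order of 30 must divide p − 1 = 112 = 2^4 · 7.
Divisors: 1, 2, 4, 7, 8, 14, 16, 28, 56, 112.
Check each in increasing order: 30^1 ≡ 30;  30^2 ≡ 109;  30^4 ≡ 16;  30^7 ≡ 1.
Smallest exponent giving 1 is 7.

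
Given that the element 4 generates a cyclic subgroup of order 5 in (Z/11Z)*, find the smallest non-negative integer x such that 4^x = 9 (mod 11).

Successive powers of 4 modulo 11:
  4^0=1  4^1=4  4^2=5  4^3=9
So 4^3 ≡ 9 (mod 11), giving x = 3.

3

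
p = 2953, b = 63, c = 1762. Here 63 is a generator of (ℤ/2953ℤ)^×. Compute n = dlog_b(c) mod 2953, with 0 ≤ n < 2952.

Baby-step giant-step with m = ceil(sqrt(2952)) = 55.
Baby table (63^j mod 2953 for j=0..54):
  0:1  1:63  2:1016  3:1995  4:1659  5:1162  6:2334  7:2345
  8:85  9:2402  10:723  11:1254  12:2224  13:1321  14:539  15:1474
  16:1319  17:413  18:2395  19:282  20:48  21:71  22:1520  23:1264
  24:2854  25:2622  26:2771  27:346  28:1127  29:129  30:2221  31:1132
  32:444  33:1395  34:2248  35:2833  36:1299  37:2106  38:2746  39:1724
  40:2304  41:455  42:2088  43:1612  44:1154  45:1830  46:123  47:1843
  48:942  49:286  50:300  51:1182  52:641  53:1994  54:1596
Giant step factor: 63^(-55) ≡ 2326 (mod 2953).
Scan 1762·2326^i mod 2953 for i = 0, 1, …:
  i=0: 1762   i=1: 2601   i=2: 2182   i=3: 2078
  i=4: 2320   i=5: 1189   i=6: 1606   i=7: 11
  i=8: 1962   i=9: 1227     …   i=42: 598
  i=43: 85
Match at i=43, j=8: n = 43·55 + 8 = 2373.

2373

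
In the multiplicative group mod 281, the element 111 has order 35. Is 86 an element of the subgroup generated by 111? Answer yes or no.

86 ∈ ⟨111⟩ iff 86^35 ≡ 1 (mod 281), since |⟨111⟩| = 35.
86^35 mod 281 = 1.
Since 1 = 1, 86 lies in the subgroup.

yes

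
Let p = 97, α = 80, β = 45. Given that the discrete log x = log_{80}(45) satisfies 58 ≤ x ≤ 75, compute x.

69

Compute 80^58 mod 97 = 32, then multiply by 80 repeatedly:
  80^58=32  80^59=38  80^60=33  80^61=21  80^62=31
  80^63=55  80^64=35  80^65=84  80^66=27  80^67=26
  80^68=43  80^69=45
Found 45 at exponent 69.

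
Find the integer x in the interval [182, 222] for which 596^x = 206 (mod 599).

206

Compute 596^182 mod 599 = 441, then multiply by 596 repeatedly:
  596^182=441  596^183=474  596^184=375  596^185=73  596^186=380
  596^187=58  596^188=425  596^189=522  596^190=231  596^191=505
  596^192=282  596^193=352  596^194=142  596^195=173  596^196=80
  596^197=359  596^198=121  596^199=236  596^200=490  596^201=327
  596^202=217  596^203=547  596^204=156  596^205=131  596^206=206
Found 206 at exponent 206.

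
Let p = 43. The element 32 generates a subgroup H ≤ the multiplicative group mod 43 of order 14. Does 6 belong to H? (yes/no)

no

⟨32⟩ has order 14; its elements mod 43 are {1, 2, 4, 8, 11, 16, 21, 22, 27, 32, 35, 39, 41, 42}.
6 is not in this set.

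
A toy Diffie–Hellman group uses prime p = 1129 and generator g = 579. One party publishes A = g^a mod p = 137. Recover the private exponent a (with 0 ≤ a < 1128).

Baby-step giant-step with m = ceil(sqrt(1128)) = 34.
Baby table (579^j mod 1129 for j=0..33):
  0:1  1:579  2:1057  3:85  4:668  5:654  6:451  7:330
  8:269  9:1078  10:954  11:285  12:181  13:931  14:516  15:708
  16:105  17:958  18:343  19:1022  20:142  21:930  22:1066  23:780
  24:20  25:290  26:818  27:571  28:941  29:661  30:1117  31:955
  32:864  33:109
Giant step factor: 579^(-34) ≡ 1119 (mod 1129).
Scan 137·1119^i mod 1129 for i = 0, 1, …:
  i=0: 137   i=1: 888   i=2: 152   i=3: 738
  i=4: 523   i=5: 415   i=6: 366   i=7: 856
  i=8: 472   i=9: 925   i=10: 911   i=11: 1051
  i=12: 780
Match at i=12, j=23: a = 12·34 + 23 = 431.

431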